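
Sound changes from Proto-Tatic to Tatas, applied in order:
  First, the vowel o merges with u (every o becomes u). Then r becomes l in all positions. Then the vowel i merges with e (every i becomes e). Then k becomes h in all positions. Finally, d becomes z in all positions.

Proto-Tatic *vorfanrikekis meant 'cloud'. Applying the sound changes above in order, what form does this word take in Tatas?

Tatas: *vorfanrikekis
  vorfanrikekis → vurfanrikekis   [vowel merger]
  vurfanrikekis → vulfanlikekis   [unconditioned shift]
  vulfanlikekis → vulfanlekekes   [vowel merger]
  vulfanlekekes → vulfanlehehes   [unconditioned shift]
  vulfanlehehes (rule 5 does not apply)
  giving Tatas vulfanlehehes.

vulfanlehehes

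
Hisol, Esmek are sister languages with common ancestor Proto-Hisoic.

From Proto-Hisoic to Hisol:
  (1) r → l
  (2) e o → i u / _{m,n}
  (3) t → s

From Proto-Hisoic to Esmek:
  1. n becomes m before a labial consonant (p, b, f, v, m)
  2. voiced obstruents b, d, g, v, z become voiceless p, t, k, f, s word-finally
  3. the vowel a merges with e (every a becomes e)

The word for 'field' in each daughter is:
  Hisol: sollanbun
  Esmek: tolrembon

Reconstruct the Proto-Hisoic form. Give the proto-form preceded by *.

*tolranbon

Position 6: Hisol has n, Esmek has m. Hisol preserves n here (none of its changes turn any other segment into n), so the proto-segment is *n.
Position 8: Hisol has u, Esmek has o. Esmek preserves o here (none of its changes turn any other segment into o), so the proto-segment is *o.
Position 1: Hisol has s, Esmek has t. Taking the neighbouring segments as reconstructed: Hisol s could go back to *t or *s; Esmek t can only go back to *t — the one source consistent with every daughter is *t.
Verify the candidate proto-form against each daughter:
Hisol: start from *tolranbon.
  rule 1 (unconditioned shift): tolranbon → tollanbon
  rule 2 (pre-nasal raising): tollanbon → tollanbun
  rule 3 (unconditioned shift): tollanbun → sollanbun
  ⇒ Hisol sollanbun
Esmek: *tolranbon
  tolranbon → tolrambon   [nasal place assimilation]
  tolrambon (rule 2 does not apply)
  tolrambon → tolrembon   [vowel merger]
  giving Esmek tolrembon.
*tolranbon is the unique common source.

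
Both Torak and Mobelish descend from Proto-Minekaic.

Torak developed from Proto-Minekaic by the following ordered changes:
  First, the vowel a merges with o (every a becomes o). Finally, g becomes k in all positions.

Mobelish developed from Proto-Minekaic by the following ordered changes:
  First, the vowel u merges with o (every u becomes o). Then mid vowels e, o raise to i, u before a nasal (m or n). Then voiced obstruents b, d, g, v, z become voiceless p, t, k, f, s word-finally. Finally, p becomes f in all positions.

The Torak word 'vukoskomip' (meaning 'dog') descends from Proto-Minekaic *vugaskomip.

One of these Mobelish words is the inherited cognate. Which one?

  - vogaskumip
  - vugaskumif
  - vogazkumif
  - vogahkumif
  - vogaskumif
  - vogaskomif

Mobelish: start from *vugaskomip.
  rule 1 (vowel merger): vugaskomip → vogaskomip
  rule 2 (pre-nasal raising): vogaskomip → vogaskumip
  rule 3: no change — vogaskumip
  rule 4 (unconditioned shift): vogaskumip → vogaskumif
  ⇒ Mobelish vogaskumif
The other candidates each miss or misapply at least one Mobelish change.

vogaskumif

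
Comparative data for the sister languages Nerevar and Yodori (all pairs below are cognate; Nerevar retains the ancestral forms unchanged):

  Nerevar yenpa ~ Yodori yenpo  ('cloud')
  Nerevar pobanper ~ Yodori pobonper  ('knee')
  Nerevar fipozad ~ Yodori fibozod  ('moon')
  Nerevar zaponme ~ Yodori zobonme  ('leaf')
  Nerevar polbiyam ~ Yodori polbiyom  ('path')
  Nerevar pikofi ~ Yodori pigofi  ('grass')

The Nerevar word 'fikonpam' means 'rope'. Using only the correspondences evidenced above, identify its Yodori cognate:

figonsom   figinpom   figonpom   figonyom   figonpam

pikofi ~ pigofi — Nerevar k corresponds to Yodori g between vowels (before a back vowel).
polbiyam ~ polbiyom — Nerevar a corresponds to Yodori o after a consonant, before a nasal.
Applying these to Nerevar 'fikonpam':
  fikonpam → figonpam   (k→g between vowels (before a back vowel))
  figonpam → figonpom   (a→o after a consonant, before a nasal)
So the Yodori cognate is 'figonpom'.

figonpom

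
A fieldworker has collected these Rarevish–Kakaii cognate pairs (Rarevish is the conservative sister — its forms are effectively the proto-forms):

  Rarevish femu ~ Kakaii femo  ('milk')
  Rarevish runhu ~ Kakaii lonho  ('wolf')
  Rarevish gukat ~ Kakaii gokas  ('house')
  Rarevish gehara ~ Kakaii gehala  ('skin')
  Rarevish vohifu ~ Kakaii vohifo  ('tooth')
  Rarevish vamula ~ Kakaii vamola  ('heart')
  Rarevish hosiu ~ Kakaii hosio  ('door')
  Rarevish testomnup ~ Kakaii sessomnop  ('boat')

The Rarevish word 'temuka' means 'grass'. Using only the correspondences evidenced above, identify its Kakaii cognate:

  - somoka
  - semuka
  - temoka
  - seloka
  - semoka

semoka

testomnup ~ sessomnop — Rarevish t corresponds to Kakaii s word-initially before a front vowel.
gukat ~ gokas, vamula ~ vamola — Rarevish u corresponds to Kakaii o after a consonant, before a consonant other than r, m, n, p, b, f, v.
Applying these to Rarevish 'temuka':
  temuka → semuka   (t→s word-initially before a front vowel)
  semuka → semoka   (u→o after a consonant, before a consonant other than r, m, n, p, b, f, v)
So the Kakaii cognate is 'semoka'.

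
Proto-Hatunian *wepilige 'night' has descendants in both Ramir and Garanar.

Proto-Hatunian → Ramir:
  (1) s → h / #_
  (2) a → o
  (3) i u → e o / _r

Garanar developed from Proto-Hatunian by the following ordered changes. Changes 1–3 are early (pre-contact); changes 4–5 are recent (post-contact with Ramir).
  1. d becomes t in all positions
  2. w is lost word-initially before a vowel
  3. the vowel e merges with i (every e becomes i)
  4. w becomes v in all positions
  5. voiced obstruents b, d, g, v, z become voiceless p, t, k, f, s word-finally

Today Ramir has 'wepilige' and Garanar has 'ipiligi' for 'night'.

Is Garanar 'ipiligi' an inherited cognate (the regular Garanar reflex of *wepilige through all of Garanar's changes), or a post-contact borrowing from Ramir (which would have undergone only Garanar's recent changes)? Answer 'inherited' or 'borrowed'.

If inherited, *wepilige would pass through all of Garanar's changes:
Garanar: *wepilige
  wepilige (rule 1 does not apply)
  wepilige → epilige   [glide loss]
  epilige → ipiligi   [vowel merger]
  ipiligi (rule 4 does not apply)
  ipiligi (rule 5 does not apply)
  giving Garanar ipiligi.
If borrowed from Ramir 'wepilige' after the early changes, it would undergo only the recent ones:
  rule 4 (unconditioned shift): wepilige → vepilige
  rule 5 (final devoicing): no change (vepilige)
  ⇒ as a loan: vepilige
Garanar 'ipiligi' matches the inherited outcome exactly, so it is an inherited cognate, not a loan.

inherited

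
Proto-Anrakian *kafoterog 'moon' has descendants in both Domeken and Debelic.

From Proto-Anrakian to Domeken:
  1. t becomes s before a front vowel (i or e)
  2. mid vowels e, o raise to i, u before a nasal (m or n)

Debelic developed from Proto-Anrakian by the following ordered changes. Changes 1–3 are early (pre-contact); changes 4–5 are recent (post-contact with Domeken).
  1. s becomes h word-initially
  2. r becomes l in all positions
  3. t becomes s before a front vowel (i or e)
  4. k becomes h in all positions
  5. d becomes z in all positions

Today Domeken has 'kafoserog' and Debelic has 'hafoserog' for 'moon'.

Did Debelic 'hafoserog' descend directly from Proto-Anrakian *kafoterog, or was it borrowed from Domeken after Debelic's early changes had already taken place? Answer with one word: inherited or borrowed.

If inherited, *kafoterog would pass through all of Debelic's changes:
Debelic: *kafoterog
  kafoterog (rule 1 does not apply)
  kafoterog → kafotelog   [unconditioned shift]
  kafotelog → kafoselog   [palatalisation]
  kafoselog → hafoselog   [unconditioned shift]
  hafoselog (rule 5 does not apply)
  giving Debelic hafoselog.
If borrowed from Domeken 'kafoserog' after the early changes, it would undergo only the recent ones:
  rule 4 (unconditioned shift): kafoserog → hafoserog
  rule 5 (unconditioned shift): no change (hafoserog)
  ⇒ as a loan: hafoserog
Debelic 'hafoserog' matches the loan outcome 'hafoserog', not the inherited 'hafoselog' — it skipped the early Debelic changes, so it was borrowed from Domeken.

borrowed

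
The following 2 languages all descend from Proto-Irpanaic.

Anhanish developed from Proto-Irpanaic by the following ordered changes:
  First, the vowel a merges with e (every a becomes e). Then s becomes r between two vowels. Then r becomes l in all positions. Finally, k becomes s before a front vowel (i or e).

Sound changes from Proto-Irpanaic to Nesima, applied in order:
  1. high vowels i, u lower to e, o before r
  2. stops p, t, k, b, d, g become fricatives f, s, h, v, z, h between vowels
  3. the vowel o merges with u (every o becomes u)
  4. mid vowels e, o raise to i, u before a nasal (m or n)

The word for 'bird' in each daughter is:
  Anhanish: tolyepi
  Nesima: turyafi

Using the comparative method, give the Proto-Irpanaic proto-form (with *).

Position 3: Anhanish has l, Nesima has r. Nesima preserves r here (none of its changes turn any other segment into r), so the proto-segment is *r.
Position 6: Anhanish has p, Nesima has f. Anhanish preserves p here (none of its changes turn any other segment into p), so the proto-segment is *p.
Position 5: Anhanish has e, Nesima has a. Nesima preserves a here (none of its changes turn any other segment into a), so the proto-segment is *a.
Continuing position by position gives *toryapi; check it forward:
Anhanish: start from *toryapi.
  rule 1 (vowel merger): toryapi → toryepi
  rule 2: no change — toryepi
  rule 3 (unconditioned shift): toryepi → tolyepi
  rule 4: no change — tolyepi
  ⇒ Anhanish tolyepi
Nesima: *toryapi
  toryapi (rule 1 does not apply)
  toryapi → toryafi   [intervocalic lenition]
  toryafi → turyafi   [vowel merger]
  turyafi (rule 4 does not apply)
  giving Nesima turyafi.
Only *toryapi yields all of Anhanish tolyepi, Nesima turyafi.

*toryapi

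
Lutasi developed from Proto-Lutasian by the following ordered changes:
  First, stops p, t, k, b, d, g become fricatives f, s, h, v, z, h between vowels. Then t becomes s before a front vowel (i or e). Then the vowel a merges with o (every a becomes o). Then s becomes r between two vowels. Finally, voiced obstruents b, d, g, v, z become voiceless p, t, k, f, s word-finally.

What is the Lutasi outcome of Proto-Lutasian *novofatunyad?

novoforunyot

Lutasi: *novofatunyad
  novofatunyad → novofasunyad   [intervocalic lenition]
  novofasunyad (rule 2 does not apply)
  novofasunyad → novofosunyod   [vowel merger]
  novofosunyod → novoforunyod   [rhotacism]
  novoforunyod → novoforunyot   [final devoicing]
  giving Lutasi novoforunyot.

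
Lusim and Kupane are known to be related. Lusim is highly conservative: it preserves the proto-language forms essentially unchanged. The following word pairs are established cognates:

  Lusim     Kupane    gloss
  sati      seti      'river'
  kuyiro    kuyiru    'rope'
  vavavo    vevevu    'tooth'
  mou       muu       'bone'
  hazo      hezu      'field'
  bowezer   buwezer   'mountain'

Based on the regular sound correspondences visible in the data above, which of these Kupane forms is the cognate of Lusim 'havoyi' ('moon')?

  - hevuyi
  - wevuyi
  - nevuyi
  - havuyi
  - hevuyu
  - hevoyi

vavavo ~ vevevu — Lusim a corresponds to Kupane e after a consonant, before a labial obstruent.
bowezer ~ buwezer — Lusim o corresponds to Kupane u after a consonant, before a consonant other than r, m, n, p, b, f, v.
Applying these to Lusim 'havoyi':
  havoyi → hevoyi   (a→e after a consonant, before a labial obstruent)
  hevoyi → hevuyi   (o→u after a consonant, before a consonant other than r, m, n, p, b, f, v)
So the Kupane cognate is 'hevuyi'.

hevuyi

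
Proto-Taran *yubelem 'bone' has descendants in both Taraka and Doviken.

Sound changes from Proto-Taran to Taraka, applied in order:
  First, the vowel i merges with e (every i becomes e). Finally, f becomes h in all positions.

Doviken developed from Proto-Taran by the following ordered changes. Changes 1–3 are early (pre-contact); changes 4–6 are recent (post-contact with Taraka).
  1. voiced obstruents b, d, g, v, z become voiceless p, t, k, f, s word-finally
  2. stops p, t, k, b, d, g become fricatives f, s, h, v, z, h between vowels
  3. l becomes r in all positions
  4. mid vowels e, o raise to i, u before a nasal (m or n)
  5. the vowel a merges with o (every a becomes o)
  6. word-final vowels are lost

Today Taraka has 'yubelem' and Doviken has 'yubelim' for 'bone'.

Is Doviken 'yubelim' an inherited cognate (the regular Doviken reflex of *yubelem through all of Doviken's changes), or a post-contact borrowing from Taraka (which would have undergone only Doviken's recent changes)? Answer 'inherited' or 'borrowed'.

If inherited, *yubelem would pass through all of Doviken's changes:
Doviken: start from *yubelem.
  rule 1: no change — yubelem
  rule 2 (intervocalic lenition): yubelem → yuvelem
  rule 3 (unconditioned shift): yuvelem → yuverem
  rule 4 (pre-nasal raising): yuverem → yuverim
  rule 5: no change — yuverim
  rule 6: no change — yuverim
  ⇒ Doviken yuverim
If borrowed from Taraka 'yubelem' after the early changes, it would undergo only the recent ones:
  rule 4 (pre-nasal raising): yubelem → yubelim
  rule 5 (vowel merger): no change (yubelim)
  rule 6 (apocope): no change (yubelim)
  ⇒ as a loan: yubelim
Doviken 'yubelim' matches the loan outcome 'yubelim', not the inherited 'yuverim' — it skipped the early Doviken changes, so it was borrowed from Taraka.

borrowed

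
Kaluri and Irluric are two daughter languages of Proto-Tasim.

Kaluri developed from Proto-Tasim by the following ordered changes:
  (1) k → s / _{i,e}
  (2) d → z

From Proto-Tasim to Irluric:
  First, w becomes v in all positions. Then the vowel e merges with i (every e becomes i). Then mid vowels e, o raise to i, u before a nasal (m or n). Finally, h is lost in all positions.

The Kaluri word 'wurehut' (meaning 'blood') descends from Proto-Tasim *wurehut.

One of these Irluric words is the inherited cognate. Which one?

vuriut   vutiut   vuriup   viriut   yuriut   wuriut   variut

Irluric: start from *wurehut.
  rule 1 (unconditioned shift): wurehut → vurehut
  rule 2 (vowel merger): vurehut → vurihut
  rule 3: no change — vurihut
  rule 4 (h-loss): vurihut → vuriut
  ⇒ Irluric vuriut
Only 'vuriut' matches the regular Irluric development of *wurehut.

vuriut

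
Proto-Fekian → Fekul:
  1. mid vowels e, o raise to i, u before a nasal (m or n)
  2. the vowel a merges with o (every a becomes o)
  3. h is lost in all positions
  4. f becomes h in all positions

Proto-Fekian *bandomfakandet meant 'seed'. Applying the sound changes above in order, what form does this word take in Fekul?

bondumhokondet

Fekul: *bandomfakandet > bandumfakandet > bondumfokondet > bondumhokondet  (by pre-nasal raising, vowel merger, unconditioned shift)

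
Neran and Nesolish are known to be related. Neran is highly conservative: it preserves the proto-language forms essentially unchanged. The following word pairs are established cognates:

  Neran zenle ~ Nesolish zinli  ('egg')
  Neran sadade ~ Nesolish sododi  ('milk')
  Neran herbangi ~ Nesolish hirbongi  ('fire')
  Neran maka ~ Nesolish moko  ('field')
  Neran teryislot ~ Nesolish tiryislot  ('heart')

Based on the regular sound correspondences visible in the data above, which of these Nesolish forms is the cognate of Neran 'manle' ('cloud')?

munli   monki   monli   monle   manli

herbangi ~ hirbongi — Neran a corresponds to Nesolish o after a consonant, before a nasal.
zenle ~ zinli, sadade ~ sododi — Neran e corresponds to Nesolish i word-finally.
Applying these to Neran 'manle':
  manle → monle   (a→o after a consonant, before a nasal)
  monle → monli   (e→i word-finally)
So the Nesolish cognate is 'monli'.

monli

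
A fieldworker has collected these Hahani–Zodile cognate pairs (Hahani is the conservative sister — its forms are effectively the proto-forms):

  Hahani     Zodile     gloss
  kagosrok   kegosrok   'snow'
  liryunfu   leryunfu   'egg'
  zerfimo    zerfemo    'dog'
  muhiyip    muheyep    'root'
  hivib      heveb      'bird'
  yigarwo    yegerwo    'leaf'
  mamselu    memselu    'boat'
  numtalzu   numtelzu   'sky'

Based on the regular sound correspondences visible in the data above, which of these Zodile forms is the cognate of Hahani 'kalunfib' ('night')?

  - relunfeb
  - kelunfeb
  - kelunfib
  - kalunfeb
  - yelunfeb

kagosrok ~ kegosrok, numtalzu ~ numtelzu — Hahani a corresponds to Zodile e after a consonant, before a consonant other than r, m, n, p, b, f, v.
hivib ~ heveb — Hahani i corresponds to Zodile e after a consonant, before a labial obstruent.
Applying these to Hahani 'kalunfib':
  kalunfib → kelunfib   (a→e after a consonant, before a consonant other than r, m, n, p, b, f, v)
  kelunfib → kelunfeb   (i→e after a consonant, before a labial obstruent)
So the Zodile cognate is 'kelunfeb'.

kelunfeb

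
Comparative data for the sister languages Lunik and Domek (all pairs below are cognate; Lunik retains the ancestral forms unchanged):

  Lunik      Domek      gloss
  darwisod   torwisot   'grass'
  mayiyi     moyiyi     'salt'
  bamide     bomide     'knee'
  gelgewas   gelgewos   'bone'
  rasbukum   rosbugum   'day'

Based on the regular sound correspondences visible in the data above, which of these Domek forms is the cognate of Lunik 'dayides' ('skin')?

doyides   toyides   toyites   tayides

darwisod ~ torwisot — Lunik d corresponds to Domek t word-initially before a back vowel.
mayiyi ~ moyiyi, gelgewas ~ gelgewos — Lunik a corresponds to Domek o after a consonant, before a consonant other than r, m, n, p, b, f, v.
Applying these to Lunik 'dayides':
  dayides → tayides   (d→t word-initially before a back vowel)
  tayides → toyides   (a→o after a consonant, before a consonant other than r, m, n, p, b, f, v)
So the Domek cognate is 'toyides'.

toyides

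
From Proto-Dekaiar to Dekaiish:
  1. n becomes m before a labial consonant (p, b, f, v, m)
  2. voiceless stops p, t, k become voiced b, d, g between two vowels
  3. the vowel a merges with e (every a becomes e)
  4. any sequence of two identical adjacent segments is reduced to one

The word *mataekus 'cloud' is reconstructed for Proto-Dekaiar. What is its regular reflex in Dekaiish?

medegus

Dekaiish: start from *mataekus.
  rule 1: no change — mataekus
  rule 2 (intervocalic voicing): mataekus → madaegus
  rule 3 (vowel merger): madaegus → medeegus
  rule 4 (degemination): medeegus → medegus
  ⇒ Dekaiish medegus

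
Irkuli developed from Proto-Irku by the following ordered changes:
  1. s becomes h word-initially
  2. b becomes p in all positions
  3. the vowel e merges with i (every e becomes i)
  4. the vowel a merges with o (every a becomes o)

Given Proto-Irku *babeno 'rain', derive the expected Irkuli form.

Irkuli: *babeno
  babeno (rule 1 does not apply)
  babeno → papeno   [unconditioned shift]
  papeno → papino   [vowel merger]
  papino → popino   [vowel merger]
  giving Irkuli popino.

popino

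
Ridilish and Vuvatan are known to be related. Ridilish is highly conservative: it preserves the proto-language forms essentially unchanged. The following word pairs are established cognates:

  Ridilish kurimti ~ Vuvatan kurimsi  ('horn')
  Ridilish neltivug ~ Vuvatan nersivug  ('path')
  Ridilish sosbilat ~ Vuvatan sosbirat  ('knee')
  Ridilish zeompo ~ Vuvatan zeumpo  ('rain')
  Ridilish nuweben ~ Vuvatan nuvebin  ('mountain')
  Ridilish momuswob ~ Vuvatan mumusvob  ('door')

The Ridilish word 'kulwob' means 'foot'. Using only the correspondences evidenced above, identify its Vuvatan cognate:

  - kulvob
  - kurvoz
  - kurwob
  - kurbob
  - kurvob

neltivug ~ nersivug — Ridilish l corresponds to Vuvatan r after a vowel, before a consonant other than r, m, n, p, b, f, v.
momuswob ~ mumusvob — Ridilish w corresponds to Vuvatan v after a consonant, before a back vowel.
Applying these to Ridilish 'kulwob':
  kulwob → kurwob   (l→r after a vowel, before a consonant other than r, m, n, p, b, f, v)
  kurwob → kurvob   (w→v after a consonant, before a back vowel)
So the Vuvatan cognate is 'kurvob'.

kurvob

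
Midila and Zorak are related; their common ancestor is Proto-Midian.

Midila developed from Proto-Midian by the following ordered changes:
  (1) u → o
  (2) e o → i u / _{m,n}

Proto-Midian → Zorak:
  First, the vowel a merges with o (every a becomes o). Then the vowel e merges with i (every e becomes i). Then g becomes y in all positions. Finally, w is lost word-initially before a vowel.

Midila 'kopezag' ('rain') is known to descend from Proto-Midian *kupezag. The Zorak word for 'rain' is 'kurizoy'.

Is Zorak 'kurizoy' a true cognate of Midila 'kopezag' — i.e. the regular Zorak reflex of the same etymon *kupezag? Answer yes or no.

Derive the expected Zorak reflex of *kupezag:
Zorak: *kupezag > kupezog > kupizog > kupizoy  (by vowel merger, vowel merger, unconditioned shift)
The regular Zorak reflex would be 'kupizoy', but the attested form is 'kurizoy'. The correspondence is irregular, so they are not cognates (the Zorak form has a different source).

no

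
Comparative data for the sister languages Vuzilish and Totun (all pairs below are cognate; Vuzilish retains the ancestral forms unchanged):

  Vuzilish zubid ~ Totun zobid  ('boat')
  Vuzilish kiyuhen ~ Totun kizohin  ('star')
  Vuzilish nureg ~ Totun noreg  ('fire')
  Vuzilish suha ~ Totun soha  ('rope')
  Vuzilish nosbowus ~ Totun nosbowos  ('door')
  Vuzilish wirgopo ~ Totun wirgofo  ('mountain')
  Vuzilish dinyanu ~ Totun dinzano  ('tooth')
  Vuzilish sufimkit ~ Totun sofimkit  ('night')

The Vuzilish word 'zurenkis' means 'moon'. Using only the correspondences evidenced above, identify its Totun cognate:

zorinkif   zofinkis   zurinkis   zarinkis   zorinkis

zorinkis

nureg ~ noreg — Vuzilish u corresponds to Totun o after a consonant, before r.
kiyuhen ~ kizohin — Vuzilish e corresponds to Totun i after a consonant, before a nasal.
Applying these to Vuzilish 'zurenkis':
  zurenkis → zorenkis   (u→o after a consonant, before r)
  zorenkis → zorinkis   (e→i after a consonant, before a nasal)
So the Totun cognate is 'zorinkis'.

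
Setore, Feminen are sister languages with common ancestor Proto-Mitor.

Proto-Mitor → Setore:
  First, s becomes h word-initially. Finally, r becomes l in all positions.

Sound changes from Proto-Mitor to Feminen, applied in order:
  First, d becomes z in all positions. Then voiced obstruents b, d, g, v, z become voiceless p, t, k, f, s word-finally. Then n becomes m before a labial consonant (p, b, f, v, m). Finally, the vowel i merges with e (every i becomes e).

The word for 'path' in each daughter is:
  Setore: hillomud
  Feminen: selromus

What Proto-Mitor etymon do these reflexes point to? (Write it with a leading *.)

Position 4: Setore has l, Feminen has r. Feminen preserves r here (none of its changes turn any other segment into r), so the proto-segment is *r.
Position 2: Setore has i, Feminen has e. Setore preserves i here (none of its changes turn any other segment into i), so the proto-segment is *i.
Position 8: Setore has d, Feminen has s. Setore preserves d here (none of its changes turn any other segment into d), so the proto-segment is *d.
This points to *silromud. Verify forward in each daughter:
Setore: *silromud
  silromud → hilromud   [debuccalisation]
  hilromud → hillomud   [unconditioned shift]
  giving Setore hillomud.
Feminen: *silromud > silromuz > silromus > selromus  (by unconditioned shift, final devoicing, vowel merger)
*silromud is the unique common source.

*silromud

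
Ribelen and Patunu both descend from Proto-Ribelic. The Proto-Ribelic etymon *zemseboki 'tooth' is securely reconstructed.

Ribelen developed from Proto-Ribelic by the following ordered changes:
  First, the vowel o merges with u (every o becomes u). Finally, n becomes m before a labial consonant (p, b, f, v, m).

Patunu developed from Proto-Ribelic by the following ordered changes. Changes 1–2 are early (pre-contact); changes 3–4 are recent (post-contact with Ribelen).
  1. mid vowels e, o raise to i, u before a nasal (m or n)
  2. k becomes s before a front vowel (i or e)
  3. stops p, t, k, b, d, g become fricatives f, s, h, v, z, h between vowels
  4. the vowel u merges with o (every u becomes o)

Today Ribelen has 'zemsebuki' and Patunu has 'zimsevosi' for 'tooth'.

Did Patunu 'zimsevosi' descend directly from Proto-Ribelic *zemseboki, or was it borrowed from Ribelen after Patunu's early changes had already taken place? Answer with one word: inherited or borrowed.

inherited

If inherited, *zemseboki would pass through all of Patunu's changes:
Patunu: *zemseboki > zimseboki > zimsebosi > zimsevosi  (by pre-nasal raising, palatalisation, intervocalic lenition)
If borrowed from Ribelen 'zemsebuki' after the early changes, it would undergo only the recent ones:
  rule 3 (intervocalic lenition): zemsebuki → zemsevuhi
  rule 4 (vowel merger): zemsevuhi → zemsevohi
  ⇒ as a loan: zemsevohi
Patunu 'zimsevosi' matches the inherited outcome exactly, so it is an inherited cognate, not a loan.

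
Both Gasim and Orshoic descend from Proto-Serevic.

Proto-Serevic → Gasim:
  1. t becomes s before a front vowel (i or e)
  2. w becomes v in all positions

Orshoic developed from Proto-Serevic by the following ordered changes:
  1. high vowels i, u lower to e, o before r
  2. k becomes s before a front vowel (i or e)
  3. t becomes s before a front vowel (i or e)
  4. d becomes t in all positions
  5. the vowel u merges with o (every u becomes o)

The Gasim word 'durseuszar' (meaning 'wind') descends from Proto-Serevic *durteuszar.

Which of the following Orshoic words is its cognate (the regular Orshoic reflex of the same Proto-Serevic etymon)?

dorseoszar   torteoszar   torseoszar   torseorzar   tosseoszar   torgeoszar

torseoszar

Orshoic: *durteuszar
  durteuszar → dorteuszar   [pre-rhotic lowering]
  dorteuszar (rule 2 does not apply)
  dorteuszar → dorseuszar   [palatalisation]
  dorseuszar → torseuszar   [unconditioned shift]
  torseuszar → torseoszar   [vowel merger]
  giving Orshoic torseoszar.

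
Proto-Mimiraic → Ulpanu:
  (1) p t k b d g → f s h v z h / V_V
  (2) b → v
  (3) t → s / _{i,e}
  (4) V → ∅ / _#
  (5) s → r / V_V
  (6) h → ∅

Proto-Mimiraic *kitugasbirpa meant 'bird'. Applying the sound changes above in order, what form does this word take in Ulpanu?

kiruasvirp

Ulpanu: *kitugasbirpa > kisuhasbirpa > kisuhasvirpa > kisuhasvirp > kiruhasvirp > kiruasvirp  (by intervocalic lenition, unconditioned shift, apocope, rhotacism, h-loss)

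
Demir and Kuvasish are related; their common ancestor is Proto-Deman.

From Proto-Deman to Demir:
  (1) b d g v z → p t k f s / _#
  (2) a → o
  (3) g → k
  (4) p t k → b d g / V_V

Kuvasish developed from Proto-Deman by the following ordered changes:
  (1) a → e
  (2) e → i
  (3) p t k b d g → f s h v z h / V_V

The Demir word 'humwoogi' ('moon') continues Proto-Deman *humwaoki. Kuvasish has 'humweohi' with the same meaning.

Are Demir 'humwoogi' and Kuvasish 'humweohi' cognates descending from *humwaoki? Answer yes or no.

Derive the expected Kuvasish reflex of *humwaoki:
Kuvasish: *humwaoki
  humwaoki → humweoki   [vowel merger]
  humweoki → humwioki   [vowel merger]
  humwioki → humwiohi   [intervocalic lenition]
  giving Kuvasish humwiohi.
The regular Kuvasish reflex would be 'humwiohi', but the attested form is 'humweohi'. The correspondence is irregular, so they are not cognates (the Kuvasish form has a different source).

no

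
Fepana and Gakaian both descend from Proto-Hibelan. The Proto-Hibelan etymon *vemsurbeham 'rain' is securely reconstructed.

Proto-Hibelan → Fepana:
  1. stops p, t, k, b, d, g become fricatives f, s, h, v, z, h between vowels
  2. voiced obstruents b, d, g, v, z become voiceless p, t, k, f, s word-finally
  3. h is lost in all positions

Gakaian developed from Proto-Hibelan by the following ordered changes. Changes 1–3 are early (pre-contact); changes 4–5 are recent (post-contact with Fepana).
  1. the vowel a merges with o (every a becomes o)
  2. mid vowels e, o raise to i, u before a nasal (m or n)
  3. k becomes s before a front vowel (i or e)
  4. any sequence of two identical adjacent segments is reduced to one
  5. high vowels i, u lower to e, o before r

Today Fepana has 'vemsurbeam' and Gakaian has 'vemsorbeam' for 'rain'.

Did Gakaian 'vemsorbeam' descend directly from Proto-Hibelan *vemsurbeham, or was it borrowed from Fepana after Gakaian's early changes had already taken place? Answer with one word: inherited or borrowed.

borrowed

If inherited, *vemsurbeham would pass through all of Gakaian's changes:
Gakaian: start from *vemsurbeham.
  rule 1 (vowel merger): vemsurbeham → vemsurbehom
  rule 2 (pre-nasal raising): vemsurbehom → vimsurbehum
  rule 3: no change — vimsurbehum
  rule 4: no change — vimsurbehum
  rule 5 (pre-rhotic lowering): vimsurbehum → vimsorbehum
  ⇒ Gakaian vimsorbehum
If borrowed from Fepana 'vemsurbeam' after the early changes, it would undergo only the recent ones:
  rule 4 (degemination): no change (vemsurbeam)
  rule 5 (pre-rhotic lowering): vemsurbeam → vemsorbeam
  ⇒ as a loan: vemsorbeam
Gakaian 'vemsorbeam' matches the loan outcome 'vemsorbeam', not the inherited 'vimsorbehum' — it skipped the early Gakaian changes, so it was borrowed from Fepana.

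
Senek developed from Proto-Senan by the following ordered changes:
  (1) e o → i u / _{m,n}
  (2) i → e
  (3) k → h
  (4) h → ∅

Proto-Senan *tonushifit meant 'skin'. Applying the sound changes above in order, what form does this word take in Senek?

Senek: *tonushifit > tunushifit > tunushefet > tunusefet  (by pre-nasal raising, vowel merger, h-loss)

tunusefet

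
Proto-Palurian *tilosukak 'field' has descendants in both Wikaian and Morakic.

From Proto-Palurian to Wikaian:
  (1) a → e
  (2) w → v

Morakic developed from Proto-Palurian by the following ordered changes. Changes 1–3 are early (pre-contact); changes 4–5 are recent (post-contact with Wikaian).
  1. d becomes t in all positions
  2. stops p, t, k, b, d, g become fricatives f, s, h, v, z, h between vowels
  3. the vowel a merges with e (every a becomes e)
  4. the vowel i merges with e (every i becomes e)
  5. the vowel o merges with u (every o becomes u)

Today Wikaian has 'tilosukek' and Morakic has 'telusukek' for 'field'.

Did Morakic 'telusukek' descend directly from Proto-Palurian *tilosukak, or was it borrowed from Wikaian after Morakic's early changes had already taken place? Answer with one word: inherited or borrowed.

borrowed

If inherited, *tilosukak would pass through all of Morakic's changes:
Morakic: *tilosukak > tilosuhak > tilosuhek > telosuhek > telusuhek  (by intervocalic lenition, vowel merger, vowel merger, vowel merger)
If borrowed from Wikaian 'tilosukek' after the early changes, it would undergo only the recent ones:
  rule 4 (vowel merger): tilosukek → telosukek
  rule 5 (vowel merger): telosukek → telusukek
  ⇒ as a loan: telusukek
Morakic 'telusukek' matches the loan outcome 'telusukek', not the inherited 'telusuhek' — it skipped the early Morakic changes, so it was borrowed from Wikaian.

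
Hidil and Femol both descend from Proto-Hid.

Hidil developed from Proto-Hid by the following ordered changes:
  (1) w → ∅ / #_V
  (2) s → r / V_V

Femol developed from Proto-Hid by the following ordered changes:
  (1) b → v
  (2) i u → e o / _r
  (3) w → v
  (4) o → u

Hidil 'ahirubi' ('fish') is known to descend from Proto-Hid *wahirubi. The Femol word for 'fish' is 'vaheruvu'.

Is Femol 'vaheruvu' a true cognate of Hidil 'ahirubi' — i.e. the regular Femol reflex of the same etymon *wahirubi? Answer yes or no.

no

Derive the expected Femol reflex of *wahirubi:
Femol: *wahirubi > wahiruvi > waheruvi > vaheruvi  (by unconditioned shift, pre-rhotic lowering, unconditioned shift)
The regular Femol reflex would be 'vaheruvi', but the attested form is 'vaheruvu'. The correspondence is irregular, so they are not cognates (the Femol form has a different source).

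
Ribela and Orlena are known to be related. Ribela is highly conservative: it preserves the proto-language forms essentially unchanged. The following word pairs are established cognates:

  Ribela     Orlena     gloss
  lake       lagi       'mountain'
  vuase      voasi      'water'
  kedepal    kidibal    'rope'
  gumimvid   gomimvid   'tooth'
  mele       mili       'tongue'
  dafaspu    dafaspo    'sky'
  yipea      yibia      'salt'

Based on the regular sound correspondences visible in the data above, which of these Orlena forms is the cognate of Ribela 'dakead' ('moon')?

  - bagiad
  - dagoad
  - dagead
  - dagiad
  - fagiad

lake ~ lagi — Ribela k corresponds to Orlena g between vowels (before a front vowel).
yipea ~ yibia — Ribela e corresponds to Orlena i after a consonant, before a back vowel.
Applying these to Ribela 'dakead':
  dakead → dagead   (k→g between vowels (before a front vowel))
  dagead → dagiad   (e→i after a consonant, before a back vowel)
So the Orlena cognate is 'dagiad'.

dagiad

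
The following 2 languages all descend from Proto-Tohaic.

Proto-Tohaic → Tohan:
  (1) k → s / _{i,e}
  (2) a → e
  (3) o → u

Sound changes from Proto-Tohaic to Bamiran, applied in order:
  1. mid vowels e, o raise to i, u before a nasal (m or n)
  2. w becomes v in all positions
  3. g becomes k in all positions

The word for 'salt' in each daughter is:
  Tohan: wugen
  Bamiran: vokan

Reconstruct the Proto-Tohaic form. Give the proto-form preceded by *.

*wogan

Position 4: Tohan has e, Bamiran has a. Bamiran preserves a here (none of its changes turn any other segment into a), so the proto-segment is *a.
Position 2: Tohan has u, Bamiran has o. Bamiran preserves o here (none of its changes turn any other segment into o), so the proto-segment is *o.
Continuing position by position gives *wogan; check it forward:
Tohan: *wogan > wogen > wugen  (by vowel merger, vowel merger)
Bamiran: *wogan
  wogan (rule 1 does not apply)
  wogan → vogan   [unconditioned shift]
  vogan → vokan   [unconditioned shift]
  giving Bamiran vokan.
*wogan is the unique common source.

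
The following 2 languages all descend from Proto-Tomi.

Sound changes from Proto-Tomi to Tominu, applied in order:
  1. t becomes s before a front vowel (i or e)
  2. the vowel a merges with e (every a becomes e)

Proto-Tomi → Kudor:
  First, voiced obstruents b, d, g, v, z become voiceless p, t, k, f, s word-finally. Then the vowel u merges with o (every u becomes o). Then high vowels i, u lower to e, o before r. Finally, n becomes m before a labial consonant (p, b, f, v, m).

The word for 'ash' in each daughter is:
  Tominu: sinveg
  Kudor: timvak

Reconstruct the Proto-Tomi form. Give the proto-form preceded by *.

Position 1: Tominu has s, Kudor has t. Taking the neighbouring segments as reconstructed: Tominu s could go back to *t or *s; Kudor t can only go back to *t — the one source consistent with every daughter is *t.
Position 6: Tominu has g, Kudor has k. Tominu preserves g here (none of its changes turn any other segment into g), so the proto-segment is *g.
Position 5: Tominu has e, Kudor has a. Kudor preserves a here (none of its changes turn any other segment into a), so the proto-segment is *a.
This points to *tinvag. Verify forward in each daughter:
Tominu: start from *tinvag.
  rule 1 (palatalisation): tinvag → sinvag
  rule 2 (vowel merger): sinvag → sinveg
  ⇒ Tominu sinveg
Kudor: start from *tinvag.
  rule 1 (final devoicing): tinvag → tinvak
  rule 2: no change — tinvak
  rule 3: no change — tinvak
  rule 4 (nasal place assimilation): tinvak → timvak
  ⇒ Kudor timvak
Only *tinvag yields all of Tominu sinveg, Kudor timvak.

*tinvag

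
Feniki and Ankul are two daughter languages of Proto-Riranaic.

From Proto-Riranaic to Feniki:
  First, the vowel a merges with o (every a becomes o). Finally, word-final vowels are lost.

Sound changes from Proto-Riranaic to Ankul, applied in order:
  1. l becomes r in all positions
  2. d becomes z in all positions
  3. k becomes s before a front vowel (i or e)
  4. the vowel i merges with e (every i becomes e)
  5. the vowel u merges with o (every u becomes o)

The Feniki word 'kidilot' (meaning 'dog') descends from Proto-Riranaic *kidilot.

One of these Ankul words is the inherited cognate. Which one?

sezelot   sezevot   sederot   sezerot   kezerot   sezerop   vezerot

sezerot

Ankul: start from *kidilot.
  rule 1 (unconditioned shift): kidilot → kidirot
  rule 2 (unconditioned shift): kidirot → kizirot
  rule 3 (palatalisation): kizirot → sizirot
  rule 4 (vowel merger): sizirot → sezerot
  rule 5: no change — sezerot
  ⇒ Ankul sezerot
Among the options, 'sezerot' alone shows every Ankul change applied in order.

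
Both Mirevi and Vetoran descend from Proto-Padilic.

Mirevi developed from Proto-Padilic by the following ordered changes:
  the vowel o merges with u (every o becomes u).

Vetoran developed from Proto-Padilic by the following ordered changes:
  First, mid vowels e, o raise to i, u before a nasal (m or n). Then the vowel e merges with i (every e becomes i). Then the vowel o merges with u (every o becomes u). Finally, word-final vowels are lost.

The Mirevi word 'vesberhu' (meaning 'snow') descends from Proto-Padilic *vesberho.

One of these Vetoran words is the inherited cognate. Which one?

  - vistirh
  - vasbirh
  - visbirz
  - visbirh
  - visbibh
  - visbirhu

Vetoran: *vesberho > visbirho > visbirhu > visbirh  (by vowel merger, vowel merger, apocope)
The other candidates each miss or misapply at least one Vetoran change.

visbirh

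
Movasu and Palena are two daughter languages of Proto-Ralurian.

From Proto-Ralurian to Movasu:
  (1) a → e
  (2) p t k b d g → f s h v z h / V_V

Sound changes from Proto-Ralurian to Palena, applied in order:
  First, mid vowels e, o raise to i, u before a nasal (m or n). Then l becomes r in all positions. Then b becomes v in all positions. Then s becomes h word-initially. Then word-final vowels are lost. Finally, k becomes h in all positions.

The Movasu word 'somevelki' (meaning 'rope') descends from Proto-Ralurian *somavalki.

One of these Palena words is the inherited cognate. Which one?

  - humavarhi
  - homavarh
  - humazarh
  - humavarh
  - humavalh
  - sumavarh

Palena: *somavalki
  somavalki → sumavalki   [pre-nasal raising]
  sumavalki → sumavarki   [unconditioned shift]
  sumavarki (rule 3 does not apply)
  sumavarki → humavarki   [debuccalisation]
  humavarki → humavark   [apocope]
  humavark → humavarh   [unconditioned shift]
  giving Palena humavarh.
Among the options, 'humavarh' alone shows every Palena change applied in order.

humavarh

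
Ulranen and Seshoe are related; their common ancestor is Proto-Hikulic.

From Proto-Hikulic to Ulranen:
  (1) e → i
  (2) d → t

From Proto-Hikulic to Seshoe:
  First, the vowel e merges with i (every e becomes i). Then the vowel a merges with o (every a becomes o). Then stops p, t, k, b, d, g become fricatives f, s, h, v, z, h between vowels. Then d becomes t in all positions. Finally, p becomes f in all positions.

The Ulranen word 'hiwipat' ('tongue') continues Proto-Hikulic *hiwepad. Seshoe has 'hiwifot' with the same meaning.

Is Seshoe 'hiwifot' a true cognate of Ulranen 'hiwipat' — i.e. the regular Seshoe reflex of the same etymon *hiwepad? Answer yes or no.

Derive the expected Seshoe reflex of *hiwepad:
Seshoe: *hiwepad > hiwipad > hiwipod > hiwifod > hiwifot  (by vowel merger, vowel merger, intervocalic lenition, unconditioned shift)
Seshoe 'hiwifot' matches the regular reflex exactly, so the pair is cognate.

yes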